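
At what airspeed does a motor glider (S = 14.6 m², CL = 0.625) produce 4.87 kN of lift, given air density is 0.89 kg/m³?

L = ½ρv²S·CL ⇒ v = √(2L/(ρ·S·CL))
v = √(2 × 4870 / (0.89 × 14.6 × 0.625)) = √1199 = 34.6 m/s

v = 34.6 m/s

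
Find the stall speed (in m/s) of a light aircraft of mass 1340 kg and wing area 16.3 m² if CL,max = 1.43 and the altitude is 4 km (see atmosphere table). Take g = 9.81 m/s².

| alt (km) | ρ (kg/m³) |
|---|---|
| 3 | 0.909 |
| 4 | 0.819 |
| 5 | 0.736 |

V_stall = 37.1 m/s

At 4 km, from the table: ρ = 0.819 kg/m³.
At stall, lift equals weight: L = W = m·g = 1340 × 9.81 = 13150 N.
From L = ½ρV²S·CL,max = W: V_stall = √(2W/(ρSCL,max)) = √(2·13150/(0.819·16.3·1.43))
V_stall = √1377 = 37.1 m/s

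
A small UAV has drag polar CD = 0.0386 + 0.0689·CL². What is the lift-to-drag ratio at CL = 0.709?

L/D = 9.68

CD = 0.0386 + 0.0689 × 0.709² = 0.07323
L/D = CL/CD = 0.709 / 0.07323 = 9.68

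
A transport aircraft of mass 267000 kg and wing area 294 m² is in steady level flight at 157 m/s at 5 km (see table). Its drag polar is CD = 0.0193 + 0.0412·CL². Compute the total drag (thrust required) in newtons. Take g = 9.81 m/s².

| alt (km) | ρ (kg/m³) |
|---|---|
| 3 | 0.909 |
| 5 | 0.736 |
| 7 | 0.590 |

At 5 km, from the table: ρ = 0.736 kg/m³.
In steady level flight, lift balances weight: W = mg = 267000 × 9.81 = 2.6193×10^6 N.
Dynamic pressure q = 0.5 × 0.736 × 157² = 9071 Pa.
CL = W/(q·S) = 2.6193×10^6 / (9071 × 294) = 0.9822.
CD = 0.0193 + 0.0412 × 0.9822² = 0.05904.
D = q·S·CD = 9071 × 294 × 0.05904 = 1.575×10^5 N

D = 1.57×10^5 N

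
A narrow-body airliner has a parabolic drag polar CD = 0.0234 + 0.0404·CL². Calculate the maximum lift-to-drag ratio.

(L/D)max = 16.3

For CD = CD0 + K·CL², (L/D)max occurs at CL* = √(CD0/K) and equals 1/(2√(K·CD0)).
(L/D)max = 1/(2√(0.0404 × 0.0234)) = 1/(2 × 0.03075) = 16.3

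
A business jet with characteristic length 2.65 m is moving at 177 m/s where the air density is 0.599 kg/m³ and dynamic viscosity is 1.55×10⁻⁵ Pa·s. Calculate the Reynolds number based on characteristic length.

Re = ρ·v·c/μ = 0.599 × 177 × 2.65 / (1.55×10⁻⁵) = 1.81×10^7

Re = 1.81×10^7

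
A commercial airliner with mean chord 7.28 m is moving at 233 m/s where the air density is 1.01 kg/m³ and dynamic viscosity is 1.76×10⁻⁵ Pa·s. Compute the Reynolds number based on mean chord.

Re = ρ·v·c/μ = 1.01 × 233 × 7.28 / (1.76×10⁻⁵) = 9.73×10^7

Re = 9.73×10^7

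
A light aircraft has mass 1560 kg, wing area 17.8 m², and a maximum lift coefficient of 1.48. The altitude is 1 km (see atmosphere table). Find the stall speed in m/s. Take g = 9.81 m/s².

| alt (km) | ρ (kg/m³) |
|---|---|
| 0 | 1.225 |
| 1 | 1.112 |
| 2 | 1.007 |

At 1 km, from the table: ρ = 1.112 kg/m³.
Stall occurs when L = W at CL,max. W = mg = 1560 × 9.81 = 15300 N.
From L = ½ρV²S·CL,max = W: V_stall = √(2W/(ρSCL,max)) = √(2·15300/(1.112·17.8·1.48))
V_stall = √1045 = 32.3 m/s

V_stall = 32.3 m/s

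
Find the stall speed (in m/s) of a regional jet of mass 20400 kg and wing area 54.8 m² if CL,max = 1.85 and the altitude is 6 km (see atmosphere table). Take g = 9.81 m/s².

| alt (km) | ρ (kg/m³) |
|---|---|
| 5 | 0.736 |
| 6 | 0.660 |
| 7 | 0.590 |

V_stall = 77.3 m/s

At 6 km, from the table: ρ = 0.660 kg/m³.
At stall, lift equals weight: L = W = m·g = 20400 × 9.81 = 2.001×10^5 N.
V_stall = √(2W/(ρ·S·CL,max)) = √(2 × 2.001×10^5 / (0.66 × 54.8 × 1.85))
V_stall = √5982 = 77.3 m/s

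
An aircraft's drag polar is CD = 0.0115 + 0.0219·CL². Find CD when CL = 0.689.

CD = 0.0115 + 0.0219 × 0.689² = 0.0115 + 0.0104 = 0.0219

CD = 0.0219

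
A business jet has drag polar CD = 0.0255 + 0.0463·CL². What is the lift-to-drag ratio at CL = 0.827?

CD = 0.0255 + 0.0463 × 0.827² = 0.05717
L/D = CL/CD = 0.827 / 0.05717 = 14.5

L/D = 14.5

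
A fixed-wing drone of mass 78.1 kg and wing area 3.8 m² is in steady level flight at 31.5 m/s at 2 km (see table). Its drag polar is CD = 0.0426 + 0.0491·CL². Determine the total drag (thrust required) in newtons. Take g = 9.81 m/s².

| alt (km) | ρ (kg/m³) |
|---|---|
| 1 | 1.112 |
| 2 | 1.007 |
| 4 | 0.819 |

At 2 km, from the table: ρ = 1.007 kg/m³.
In steady level flight, lift balances weight: W = mg = 78.1 × 9.81 = 766.16 N.
Dynamic pressure q = 0.5 × 1.007 × 31.5² = 499.6 Pa.
CL = 2W/(ρv²S) = 2×766.16/(1.007×31.5²×3.8) = 0.4036.
CD = 0.0426 + 0.0491 × 0.4036² = 0.0506.
D = q·S·CD = 499.6 × 3.8 × 0.0506 = 96.06 N

D = 96.1 N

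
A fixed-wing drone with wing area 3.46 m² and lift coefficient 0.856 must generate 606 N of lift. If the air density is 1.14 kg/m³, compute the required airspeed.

L = ½ρv²S·CL ⇒ v = √(2L/(ρ·S·CL))
v = √(2 × 606 / (1.14 × 3.46 × 0.856)) = √359 = 18.9 m/s

v = 18.9 m/s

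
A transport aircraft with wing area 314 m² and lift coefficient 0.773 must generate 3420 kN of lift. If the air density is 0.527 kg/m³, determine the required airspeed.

v = 231 m/s

L = ½ρv²S·CL ⇒ v = √(2L/(ρ·S·CL))
v = √(2 × 3.42×10^6 / (0.527 × 314 × 0.773)) = √53470 = 231 m/s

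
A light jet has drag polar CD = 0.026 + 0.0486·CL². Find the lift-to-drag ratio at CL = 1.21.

CD = 0.026 + 0.0486 × 1.21² = 0.09716
L/D = CL/CD = 1.21 / 0.09716 = 12.5

L/D = 12.5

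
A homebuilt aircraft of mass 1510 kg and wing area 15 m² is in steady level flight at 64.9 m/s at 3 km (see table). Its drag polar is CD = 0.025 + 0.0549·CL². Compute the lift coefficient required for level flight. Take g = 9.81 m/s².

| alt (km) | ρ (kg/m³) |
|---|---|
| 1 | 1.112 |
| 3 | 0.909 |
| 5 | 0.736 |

At 3 km, from the table: ρ = 0.909 kg/m³.
Level flight ⇒ L = W = m·g = 1510 × 9.81 = 14813 N.
Dynamic pressure q = 0.5 × 0.909 × 64.9² = 1914 Pa.
CL = 2W/(ρv²S) = 2×14813/(0.909×64.9²×15) = 0.5159.

CL = 0.516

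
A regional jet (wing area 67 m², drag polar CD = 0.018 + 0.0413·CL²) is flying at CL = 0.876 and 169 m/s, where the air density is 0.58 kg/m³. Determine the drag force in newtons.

CD = 0.018 + 0.0413 × 0.876² = 0.04969
D = ½ρv²S·CD = ½ × 0.58 × 169² × 67 × 0.04969 = 27600 N

D = 27600 N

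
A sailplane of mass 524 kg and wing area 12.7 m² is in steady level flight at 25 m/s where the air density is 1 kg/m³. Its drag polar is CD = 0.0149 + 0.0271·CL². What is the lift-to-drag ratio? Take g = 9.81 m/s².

L/D = 21.5

In steady level flight, lift balances weight: W = mg = 524 × 9.81 = 5140.4 N.
q = ½ρv² = ½ × 1 × 25² = 312.5 Pa.
CL = W/(q·S) = 5140.4 / (312.5 × 12.7) = 1.295.
CD = 0.0149 + 0.0271 × 1.295² = 0.06036.
L/D = CL/CD = 1.295 / 0.06036 = 21.5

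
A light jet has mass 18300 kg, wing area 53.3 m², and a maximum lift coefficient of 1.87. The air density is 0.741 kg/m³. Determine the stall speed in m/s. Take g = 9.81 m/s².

At stall, lift equals weight: L = W = m·g = 18300 × 9.81 = 1.795×10^5 N.
From L = ½ρV²S·CL,max = W: V_stall = √(2W/(ρSCL,max)) = √(2·1.795×10^5/(0.741·53.3·1.87))
V_stall = √4861 = 69.7 m/s

V_stall = 69.7 m/s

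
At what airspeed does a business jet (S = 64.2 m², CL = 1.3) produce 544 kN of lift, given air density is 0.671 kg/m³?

v = 139 m/s

L = ½ρv²S·CL ⇒ v = √(2L/(ρ·S·CL))
v = √(2 × 5.44×10^5 / (0.671 × 64.2 × 1.3)) = √19430 = 139 m/s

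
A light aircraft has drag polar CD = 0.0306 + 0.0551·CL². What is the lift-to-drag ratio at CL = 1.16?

L/D = 11.1

CD = 0.0306 + 0.0551 × 1.16² = 0.1047
L/D = CL/CD = 1.16 / 0.1047 = 11.1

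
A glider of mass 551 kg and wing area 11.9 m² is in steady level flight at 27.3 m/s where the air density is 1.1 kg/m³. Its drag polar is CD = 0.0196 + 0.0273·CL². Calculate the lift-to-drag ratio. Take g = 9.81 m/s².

In steady level flight, lift balances weight: W = mg = 551 × 9.81 = 5405.3 N.
q = ½ρv² = ½ × 1.1 × 27.3² = 409.9 Pa.
Required CL = L/(qS) = 5405.3/(409.9·11.9) = 1.108.
CD = 0.0196 + 0.0273 × 1.108² = 0.05312.
L/D = CL/CD = 1.108 / 0.05312 = 20.9

L/D = 20.9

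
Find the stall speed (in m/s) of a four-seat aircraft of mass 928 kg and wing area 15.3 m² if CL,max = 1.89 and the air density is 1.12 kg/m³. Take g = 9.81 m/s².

Weight W = mg = 928 × 9.81 = 9104 N.
V_stall = √(2W/(ρ·S·CL,max)) = √(2 × 9104 / (1.12 × 15.3 × 1.89))
V_stall = √562.2 = 23.7 m/s

V_stall = 23.7 m/s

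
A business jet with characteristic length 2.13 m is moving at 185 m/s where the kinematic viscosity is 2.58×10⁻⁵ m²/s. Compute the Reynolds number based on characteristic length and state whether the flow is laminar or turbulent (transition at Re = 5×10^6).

Re = 1.53×10^7 (turbulent)

Re = v·c/ν = 185 × 2.13 / (2.58×10⁻⁵) = 1.53×10^7
Since 1.53×10^7 > 5×10^6, the flow is turbulent.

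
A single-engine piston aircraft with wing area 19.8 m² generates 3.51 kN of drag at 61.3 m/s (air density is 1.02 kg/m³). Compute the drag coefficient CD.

CD = 0.0925

From D = ½ρv²S·CD, rearranging gives CD = 2D/(ρv²S).
CD = 2 × 3510 / (1.02 × 61.3² × 19.8) = 0.0925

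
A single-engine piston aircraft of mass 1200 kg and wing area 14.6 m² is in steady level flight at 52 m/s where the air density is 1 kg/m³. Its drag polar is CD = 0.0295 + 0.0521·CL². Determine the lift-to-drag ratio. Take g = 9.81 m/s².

L/D = 12.4

Level flight ⇒ L = W = m·g = 1200 × 9.81 = 11772 N.
q = ½ρv² = ½ × 1 × 52² = 1352 Pa.
CL = W/(q·S) = 11772 / (1352 × 14.6) = 0.5964.
CD = 0.0295 + 0.0521 × 0.5964² = 0.04803.
L/D = CL/CD = 0.5964 / 0.04803 = 12.4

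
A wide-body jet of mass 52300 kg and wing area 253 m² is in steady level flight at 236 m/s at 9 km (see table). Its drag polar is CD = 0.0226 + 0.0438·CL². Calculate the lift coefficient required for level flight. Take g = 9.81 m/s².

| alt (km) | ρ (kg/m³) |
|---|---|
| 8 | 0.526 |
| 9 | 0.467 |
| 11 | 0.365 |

At 9 km, from the table: ρ = 0.467 kg/m³.
Weight W = mg = 52300 × 9.81 = 5.1306×10^5 N; in level flight L = W.
Dynamic pressure q = 0.5 × 0.467 × 236² = 13010 Pa.
Required CL = L/(qS) = 5.1306×10^5/(13010·253) = 0.1559.

CL = 0.156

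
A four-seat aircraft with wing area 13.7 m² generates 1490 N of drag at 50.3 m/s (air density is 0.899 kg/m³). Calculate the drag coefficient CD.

CD = 0.0956

From D = ½ρv²S·CD, rearranging gives CD = 2D/(ρv²S).
CD = 2 × 1490 / (0.899 × 50.3² × 13.7) = 0.0956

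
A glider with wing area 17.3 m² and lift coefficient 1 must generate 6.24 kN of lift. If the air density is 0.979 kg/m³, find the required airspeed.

L = ½ρv²S·CL ⇒ v = √(2L/(ρ·S·CL))
v = √(2 × 6240 / (0.979 × 17.3 × 1)) = √736.9 = 27.1 m/s

v = 27.1 m/s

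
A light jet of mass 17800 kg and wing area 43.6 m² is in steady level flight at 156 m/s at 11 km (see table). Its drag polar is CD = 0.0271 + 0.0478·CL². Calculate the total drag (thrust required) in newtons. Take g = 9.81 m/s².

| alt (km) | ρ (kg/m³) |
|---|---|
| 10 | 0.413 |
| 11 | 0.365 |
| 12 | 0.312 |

At 11 km, from the table: ρ = 0.365 kg/m³.
In steady level flight, lift balances weight: W = mg = 17800 × 9.81 = 1.7462×10^5 N.
Dynamic pressure q = 0.5 × 0.365 × 156² = 4441 Pa.
Required CL = L/(qS) = 1.7462×10^5/(4441·43.6) = 0.9018.
CD = 0.0271 + 0.0478 × 0.9018² = 0.06597.
D = q·S·CD = 4441 × 43.6 × 0.06597 = 12770 N

D = 12800 N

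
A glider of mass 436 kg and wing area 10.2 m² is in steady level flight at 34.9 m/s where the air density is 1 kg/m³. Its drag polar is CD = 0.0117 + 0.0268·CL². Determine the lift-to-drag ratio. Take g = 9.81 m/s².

Weight W = mg = 436 × 9.81 = 4277.2 N; in level flight L = W.
q = ½ρv² = ½ × 1 × 34.9² = 609 Pa.
CL = W/(q·S) = 4277.2 / (609 × 10.2) = 0.6885.
CD = 0.0117 + 0.0268 × 0.6885² = 0.02441.
L/D = CL/CD = 0.6885 / 0.02441 = 28.2

L/D = 28.2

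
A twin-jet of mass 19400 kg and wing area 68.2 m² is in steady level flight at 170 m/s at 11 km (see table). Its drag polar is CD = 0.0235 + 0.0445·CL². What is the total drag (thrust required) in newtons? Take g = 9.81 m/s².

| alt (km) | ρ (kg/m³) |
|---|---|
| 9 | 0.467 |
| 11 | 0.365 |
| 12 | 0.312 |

D = 12900 N

At 11 km, from the table: ρ = 0.365 kg/m³.
Level flight ⇒ L = W = m·g = 19400 × 9.81 = 1.9031×10^5 N.
Dynamic pressure q = 0.5 × 0.365 × 170² = 5274 Pa.
CL = W/(q·S) = 1.9031×10^5 / (5274 × 68.2) = 0.5291.
CD = 0.0235 + 0.0445 × 0.5291² = 0.03596.
D = q·S·CD = 5274 × 68.2 × 0.03596 = 12930 N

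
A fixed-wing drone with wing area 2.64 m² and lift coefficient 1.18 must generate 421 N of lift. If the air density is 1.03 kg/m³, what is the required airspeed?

v = 16.2 m/s

L = ½ρv²S·CL ⇒ v = √(2L/(ρ·S·CL))
v = √(2 × 421 / (1.03 × 2.64 × 1.18)) = √262.4 = 16.2 m/s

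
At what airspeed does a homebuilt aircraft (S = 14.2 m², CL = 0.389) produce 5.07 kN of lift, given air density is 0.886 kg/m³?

L = ½ρv²S·CL ⇒ v = √(2L/(ρ·S·CL))
v = √(2 × 5070 / (0.886 × 14.2 × 0.389)) = √2072 = 45.5 m/s

v = 45.5 m/s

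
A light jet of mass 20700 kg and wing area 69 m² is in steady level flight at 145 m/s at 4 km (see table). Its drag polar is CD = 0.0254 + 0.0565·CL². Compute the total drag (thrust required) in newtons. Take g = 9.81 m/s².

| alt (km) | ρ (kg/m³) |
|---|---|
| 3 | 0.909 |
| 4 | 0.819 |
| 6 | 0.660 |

At 4 km, from the table: ρ = 0.819 kg/m³.
In steady level flight, lift balances weight: W = mg = 20700 × 9.81 = 2.0307×10^5 N.
q = ½ρv² = ½ × 0.819 × 145² = 8610 Pa.
Required CL = L/(qS) = 2.0307×10^5/(8610·69) = 0.3418.
CD = 0.0254 + 0.0565 × 0.3418² = 0.032.
D = q·S·CD = 8610 × 69 × 0.032 = 19010 N

D = 19000 N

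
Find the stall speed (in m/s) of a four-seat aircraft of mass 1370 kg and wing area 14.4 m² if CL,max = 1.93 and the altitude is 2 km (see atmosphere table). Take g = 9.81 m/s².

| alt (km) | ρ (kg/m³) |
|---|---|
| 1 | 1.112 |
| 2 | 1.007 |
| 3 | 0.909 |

At 2 km, from the table: ρ = 1.007 kg/m³.
Stall occurs when L = W at CL,max. W = mg = 1370 × 9.81 = 13440 N.
From L = ½ρV²S·CL,max = W: V_stall = √(2W/(ρSCL,max)) = √(2·13440/(1.007·14.4·1.93))
V_stall = √960.4 = 31 m/s

V_stall = 31 m/s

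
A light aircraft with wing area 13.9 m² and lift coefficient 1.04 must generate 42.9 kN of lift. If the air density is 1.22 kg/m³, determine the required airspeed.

v = 69.7 m/s

L = ½ρv²S·CL ⇒ v = √(2L/(ρ·S·CL))
v = √(2 × 42900 / (1.22 × 13.9 × 1.04)) = √4865 = 69.7 m/s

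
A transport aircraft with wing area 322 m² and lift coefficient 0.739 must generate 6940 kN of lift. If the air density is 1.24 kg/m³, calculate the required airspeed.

v = 217 m/s

L = ½ρv²S·CL ⇒ v = √(2L/(ρ·S·CL))
v = √(2 × 6.94×10^6 / (1.24 × 322 × 0.739)) = √47040 = 217 m/s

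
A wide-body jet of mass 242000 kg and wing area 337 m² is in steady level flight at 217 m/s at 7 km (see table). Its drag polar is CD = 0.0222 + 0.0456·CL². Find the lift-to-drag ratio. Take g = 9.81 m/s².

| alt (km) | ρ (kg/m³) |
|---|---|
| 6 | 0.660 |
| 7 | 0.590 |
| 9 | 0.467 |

At 7 km, from the table: ρ = 0.590 kg/m³.
Weight W = mg = 242000 × 9.81 = 2.374×10^6 N; in level flight L = W.
Dynamic pressure q = 0.5 × 0.59 × 217² = 13890 Pa.
CL = W/(q·S) = 2.374×10^6 / (13890 × 337) = 0.5071.
CD = 0.0222 + 0.0456 × 0.5071² = 0.03393.
L/D = CL/CD = 0.5071 / 0.03393 = 14.9

L/D = 14.9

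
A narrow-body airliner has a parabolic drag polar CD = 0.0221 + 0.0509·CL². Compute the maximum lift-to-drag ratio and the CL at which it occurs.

For CD = CD0 + K·CL², (L/D)max occurs at CL* = √(CD0/K) and equals 1/(2√(K·CD0)).
(L/D)max = 1/(2√(0.0509 × 0.0221)) = 1/(2 × 0.03354) = 14.9
CL* = √(0.0221/0.0509) = 0.659

(L/D)max = 14.9, at CL = 0.659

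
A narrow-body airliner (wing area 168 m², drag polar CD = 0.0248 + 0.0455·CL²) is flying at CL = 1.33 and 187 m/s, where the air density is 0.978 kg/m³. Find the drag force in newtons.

D = 3.02×10^5 N

CD = 0.0248 + 0.0455 × 1.33² = 0.1053
D = ½ρv²S·CD = ½ × 0.978 × 187² × 168 × 0.1053 = 3.02×10^5 N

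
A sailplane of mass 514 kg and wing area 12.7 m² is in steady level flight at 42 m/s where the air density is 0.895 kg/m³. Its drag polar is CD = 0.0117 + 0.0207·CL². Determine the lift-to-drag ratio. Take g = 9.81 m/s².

Level flight ⇒ L = W = m·g = 514 × 9.81 = 5042.3 N.
Dynamic pressure q = 0.5 × 0.895 × 42² = 789.4 Pa.
Required CL = L/(qS) = 5042.3/(789.4·12.7) = 0.503.
CD = 0.0117 + 0.0207 × 0.503² = 0.01694.
L/D = CL/CD = 0.503 / 0.01694 = 29.7

L/D = 29.7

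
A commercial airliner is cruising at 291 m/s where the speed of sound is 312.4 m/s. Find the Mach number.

M = v/a = 291 / 312.4 = 0.931

M = 0.931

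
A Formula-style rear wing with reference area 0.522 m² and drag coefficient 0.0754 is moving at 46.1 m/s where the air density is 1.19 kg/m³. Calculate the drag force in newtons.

Dynamic pressure q = ½ρv² = ½ × 1.19 × 46.1² = 1264 Pa.
D = q·S·CD = 1264 × 0.522 × 0.0754 = 49.8 N

D = 49.8 N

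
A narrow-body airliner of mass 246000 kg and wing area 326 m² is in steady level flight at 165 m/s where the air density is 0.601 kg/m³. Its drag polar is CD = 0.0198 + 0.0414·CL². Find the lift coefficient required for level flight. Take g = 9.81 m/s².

CL = 0.905

Level flight ⇒ L = W = m·g = 246000 × 9.81 = 2.4133×10^6 N.
Dynamic pressure q = 0.5 × 0.601 × 165² = 8181 Pa.
CL = 2W/(ρv²S) = 2×2.4133×10^6/(0.601×165²×326) = 0.9048.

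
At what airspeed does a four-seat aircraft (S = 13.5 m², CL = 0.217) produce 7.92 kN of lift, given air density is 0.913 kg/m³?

v = 77 m/s

L = ½ρv²S·CL ⇒ v = √(2L/(ρ·S·CL))
v = √(2 × 7920 / (0.913 × 13.5 × 0.217)) = √5922 = 77 m/s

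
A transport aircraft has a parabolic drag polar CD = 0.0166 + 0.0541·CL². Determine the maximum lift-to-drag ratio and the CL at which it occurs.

For CD = CD0 + K·CL², (L/D)max occurs at CL* = √(CD0/K) and equals 1/(2√(K·CD0)).
(L/D)max = 1/(2√(0.0541 × 0.0166)) = 1/(2 × 0.02997) = 16.7
CL* = √(0.0166/0.0541) = 0.554

(L/D)max = 16.7, at CL = 0.554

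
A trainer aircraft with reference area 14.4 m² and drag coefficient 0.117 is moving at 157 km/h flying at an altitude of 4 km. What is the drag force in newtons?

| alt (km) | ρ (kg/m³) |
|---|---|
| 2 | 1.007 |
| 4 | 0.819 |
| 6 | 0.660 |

D = 1310 N

At 4 km, from the table: ρ = 0.819 kg/m³.
Convert speed: v = 157 km/h ÷ 3.6 = 43.61 m/s.
D = ½ρv²S·CD = ½ × 0.819 × 43.61² × 14.4 × 0.117 = 1310 N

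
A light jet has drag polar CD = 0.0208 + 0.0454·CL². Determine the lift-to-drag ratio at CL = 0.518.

L/D = 15.7

CD = 0.0208 + 0.0454 × 0.518² = 0.03298
L/D = CL/CD = 0.518 / 0.03298 = 15.7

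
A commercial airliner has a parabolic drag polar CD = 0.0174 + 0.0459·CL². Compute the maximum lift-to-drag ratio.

(L/D)max = 17.7

For CD = CD0 + K·CL², (L/D)max occurs at CL* = √(CD0/K) and equals 1/(2√(K·CD0)).
(L/D)max = 1/(2√(0.0459 × 0.0174)) = 1/(2 × 0.02826) = 17.7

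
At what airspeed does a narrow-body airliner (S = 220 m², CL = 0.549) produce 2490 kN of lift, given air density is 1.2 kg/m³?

L = ½ρv²S·CL ⇒ v = √(2L/(ρ·S·CL))
v = √(2 × 2.49×10^6 / (1.2 × 220 × 0.549)) = √34360 = 185 m/s

v = 185 m/s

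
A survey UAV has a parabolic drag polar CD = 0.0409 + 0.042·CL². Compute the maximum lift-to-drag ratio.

(L/D)max = 12.1

For CD = CD0 + K·CL², (L/D)max occurs at CL* = √(CD0/K) and equals 1/(2√(K·CD0)).
(L/D)max = 1/(2√(0.042 × 0.0409)) = 1/(2 × 0.04145) = 12.1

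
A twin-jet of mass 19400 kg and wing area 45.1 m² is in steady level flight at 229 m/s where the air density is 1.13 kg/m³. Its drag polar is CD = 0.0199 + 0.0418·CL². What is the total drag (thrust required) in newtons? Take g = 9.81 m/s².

D = 27700 N

Level flight ⇒ L = W = m·g = 19400 × 9.81 = 1.9031×10^5 N.
Dynamic pressure q = 0.5 × 1.13 × 229² = 29630 Pa.
CL = 2W/(ρv²S) = 2×1.9031×10^5/(1.13×229²×45.1) = 0.1424.
CD = 0.0199 + 0.0418 × 0.1424² = 0.02075.
D = q·S·CD = 29630 × 45.1 × 0.02075 = 27720 N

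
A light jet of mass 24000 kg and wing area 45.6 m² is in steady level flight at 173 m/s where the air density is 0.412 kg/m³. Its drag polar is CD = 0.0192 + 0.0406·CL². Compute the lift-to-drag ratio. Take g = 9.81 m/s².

In steady level flight, lift balances weight: W = mg = 24000 × 9.81 = 2.3544×10^5 N.
q = ½ρv² = ½ × 0.412 × 173² = 6165 Pa.
CL = 2W/(ρv²S) = 2×2.3544×10^5/(0.412×173²×45.6) = 0.8374.
CD = 0.0192 + 0.0406 × 0.8374² = 0.04767.
L/D = CL/CD = 0.8374 / 0.04767 = 17.6

L/D = 17.6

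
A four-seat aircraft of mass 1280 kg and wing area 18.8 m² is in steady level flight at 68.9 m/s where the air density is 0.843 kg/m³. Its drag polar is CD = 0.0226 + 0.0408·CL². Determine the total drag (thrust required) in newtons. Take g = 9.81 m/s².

D = 1020 N

Level flight ⇒ L = W = m·g = 1280 × 9.81 = 12557 N.
Dynamic pressure q = 0.5 × 0.843 × 68.9² = 2001 Pa.
CL = W/(q·S) = 12557 / (2001 × 18.8) = 0.3338.
CD = 0.0226 + 0.0408 × 0.3338² = 0.02715.
D = q·S·CD = 2001 × 18.8 × 0.02715 = 1021 N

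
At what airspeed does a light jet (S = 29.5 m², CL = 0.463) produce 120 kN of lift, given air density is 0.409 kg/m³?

v = 207 m/s

L = ½ρv²S·CL ⇒ v = √(2L/(ρ·S·CL))
v = √(2 × 1.2×10^5 / (0.409 × 29.5 × 0.463)) = √42960 = 207 m/s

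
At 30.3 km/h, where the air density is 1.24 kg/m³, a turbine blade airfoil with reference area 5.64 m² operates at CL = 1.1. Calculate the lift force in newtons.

L = 272 N

Convert speed: v = 30.3 km/h ÷ 3.6 = 8.417 m/s.
L = ½ρv²S·CL = ½ × 1.24 × 8.417² × 5.64 × 1.1 = 272 N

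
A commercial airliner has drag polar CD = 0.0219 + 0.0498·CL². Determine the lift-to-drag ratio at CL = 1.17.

CD = 0.0219 + 0.0498 × 1.17² = 0.09007
L/D = CL/CD = 1.17 / 0.09007 = 13

L/D = 13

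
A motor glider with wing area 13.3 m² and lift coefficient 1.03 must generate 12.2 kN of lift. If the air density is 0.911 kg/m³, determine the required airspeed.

v = 44.2 m/s

L = ½ρv²S·CL ⇒ v = √(2L/(ρ·S·CL))
v = √(2 × 12200 / (0.911 × 13.3 × 1.03)) = √1955 = 44.2 m/s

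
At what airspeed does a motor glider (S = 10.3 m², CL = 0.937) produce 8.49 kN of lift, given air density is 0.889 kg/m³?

v = 44.5 m/s

L = ½ρv²S·CL ⇒ v = √(2L/(ρ·S·CL))
v = √(2 × 8490 / (0.889 × 10.3 × 0.937)) = √1979 = 44.5 m/s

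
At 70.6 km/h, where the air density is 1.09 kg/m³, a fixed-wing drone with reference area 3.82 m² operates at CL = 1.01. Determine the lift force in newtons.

L = 809 N

Convert speed: v = 70.6 km/h ÷ 3.6 = 19.61 m/s.
Dynamic pressure q = ½ρv² = ½ × 1.09 × 19.61² = 209.6 Pa.
L = q·S·CL = 209.6 × 3.82 × 1.01 = 809 N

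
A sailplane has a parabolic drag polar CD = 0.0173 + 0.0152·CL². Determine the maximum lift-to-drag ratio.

(L/D)max = 30.8

For CD = CD0 + K·CL², (L/D)max occurs at CL* = √(CD0/K) and equals 1/(2√(K·CD0)).
(L/D)max = 1/(2√(0.0152 × 0.0173)) = 1/(2 × 0.01622) = 30.8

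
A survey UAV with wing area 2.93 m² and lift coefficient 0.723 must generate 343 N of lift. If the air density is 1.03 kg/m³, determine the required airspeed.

L = ½ρv²S·CL ⇒ v = √(2L/(ρ·S·CL))
v = √(2 × 343 / (1.03 × 2.93 × 0.723)) = √314.4 = 17.7 m/s

v = 17.7 m/s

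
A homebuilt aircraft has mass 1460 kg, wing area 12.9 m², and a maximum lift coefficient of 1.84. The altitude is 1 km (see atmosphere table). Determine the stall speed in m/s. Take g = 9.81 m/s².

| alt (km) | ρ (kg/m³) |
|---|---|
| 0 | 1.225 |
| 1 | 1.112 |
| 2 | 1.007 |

At 1 km, from the table: ρ = 1.112 kg/m³.
Stall occurs when L = W at CL,max. W = mg = 1460 × 9.81 = 14320 N.
V_stall = √(2W/(ρ·S·CL,max)) = √(2 × 14320 / (1.112 × 12.9 × 1.84))
V_stall = √1085 = 32.9 m/s

V_stall = 32.9 m/s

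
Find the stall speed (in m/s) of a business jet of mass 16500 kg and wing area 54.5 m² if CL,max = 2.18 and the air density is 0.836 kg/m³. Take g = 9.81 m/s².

Weight W = mg = 16500 × 9.81 = 1.619×10^5 N.
From L = ½ρV²S·CL,max = W: V_stall = √(2W/(ρSCL,max)) = √(2·1.619×10^5/(0.836·54.5·2.18))
V_stall = √3259 = 57.1 m/s

V_stall = 57.1 m/s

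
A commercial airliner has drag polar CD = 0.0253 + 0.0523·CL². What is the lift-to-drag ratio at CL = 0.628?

CD = 0.0253 + 0.0523 × 0.628² = 0.04593
L/D = CL/CD = 0.628 / 0.04593 = 13.7

L/D = 13.7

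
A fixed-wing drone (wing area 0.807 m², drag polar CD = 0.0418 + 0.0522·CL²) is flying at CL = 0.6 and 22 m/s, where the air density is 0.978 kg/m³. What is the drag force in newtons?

CD = 0.0418 + 0.0522 × 0.6² = 0.06059
D = ½ρv²S·CD = ½ × 0.978 × 22² × 0.807 × 0.06059 = 11.6 N

D = 11.6 N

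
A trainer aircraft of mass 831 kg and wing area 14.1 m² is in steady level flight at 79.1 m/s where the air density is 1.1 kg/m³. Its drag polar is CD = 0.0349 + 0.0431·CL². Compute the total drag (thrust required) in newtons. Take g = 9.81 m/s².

D = 1750 N

Weight W = mg = 831 × 9.81 = 8152.1 N; in level flight L = W.
q = ½ρv² = ½ × 1.1 × 79.1² = 3441 Pa.
Required CL = L/(qS) = 8152.1/(3441·14.1) = 0.168.
CD = 0.0349 + 0.0431 × 0.168² = 0.03612.
D = q·S·CD = 3441 × 14.1 × 0.03612 = 1752 N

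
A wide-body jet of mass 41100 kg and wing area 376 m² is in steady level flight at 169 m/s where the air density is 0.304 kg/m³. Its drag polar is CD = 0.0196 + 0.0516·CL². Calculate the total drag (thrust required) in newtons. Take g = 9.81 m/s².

Level flight ⇒ L = W = m·g = 41100 × 9.81 = 4.0319×10^5 N.
Dynamic pressure q = 0.5 × 0.304 × 169² = 4341 Pa.
Required CL = L/(qS) = 4.0319×10^5/(4341·376) = 0.247.
CD = 0.0196 + 0.0516 × 0.247² = 0.02275.
D = q·S·CD = 4341 × 376 × 0.02275 = 37130 N

D = 37100 N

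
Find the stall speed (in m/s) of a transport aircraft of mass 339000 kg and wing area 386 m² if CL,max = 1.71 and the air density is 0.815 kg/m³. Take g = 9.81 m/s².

V_stall = 111 m/s

Stall occurs when L = W at CL,max. W = mg = 339000 × 9.81 = 3.326×10^6 N.
V_stall = √(2W/(ρ·S·CL,max)) = √(2 × 3.326×10^6 / (0.815 × 386 × 1.71))
V_stall = √12360 = 111 m/s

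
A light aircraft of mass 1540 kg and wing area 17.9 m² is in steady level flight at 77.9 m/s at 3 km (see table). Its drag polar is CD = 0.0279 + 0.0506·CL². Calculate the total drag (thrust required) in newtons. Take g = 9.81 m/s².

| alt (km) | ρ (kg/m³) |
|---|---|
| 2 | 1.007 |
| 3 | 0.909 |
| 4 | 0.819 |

D = 1610 N

At 3 km, from the table: ρ = 0.909 kg/m³.
In steady level flight, lift balances weight: W = mg = 1540 × 9.81 = 15107 N.
q = ½ρv² = ½ × 0.909 × 77.9² = 2758 Pa.
Required CL = L/(qS) = 15107/(2758·17.9) = 0.306.
CD = 0.0279 + 0.0506 × 0.306² = 0.03264.
D = q·S·CD = 2758 × 17.9 × 0.03264 = 1611 N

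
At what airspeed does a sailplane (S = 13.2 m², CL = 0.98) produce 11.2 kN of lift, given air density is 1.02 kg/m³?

L = ½ρv²S·CL ⇒ v = √(2L/(ρ·S·CL))
v = √(2 × 11200 / (1.02 × 13.2 × 0.98)) = √1698 = 41.2 m/s

v = 41.2 m/s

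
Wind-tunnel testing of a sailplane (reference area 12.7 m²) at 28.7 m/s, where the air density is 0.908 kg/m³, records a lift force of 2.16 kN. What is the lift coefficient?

CL = 0.455

From L = ½ρv²S·CL, rearranging gives CL = 2L/(ρv²S).
CL = 2 × 2160 / (0.908 × 28.7² × 12.7) = 0.455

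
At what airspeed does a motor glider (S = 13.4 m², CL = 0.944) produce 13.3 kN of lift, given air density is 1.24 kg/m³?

v = 41.2 m/s

L = ½ρv²S·CL ⇒ v = √(2L/(ρ·S·CL))
v = √(2 × 13300 / (1.24 × 13.4 × 0.944)) = √1696 = 41.2 m/s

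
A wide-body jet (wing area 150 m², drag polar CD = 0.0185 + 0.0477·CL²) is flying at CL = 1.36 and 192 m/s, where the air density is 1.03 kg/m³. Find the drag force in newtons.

CD = 0.0185 + 0.0477 × 1.36² = 0.1067
D = ½ρv²S·CD = ½ × 1.03 × 192² × 150 × 0.1067 = 3.04×10^5 N

D = 3.04×10^5 N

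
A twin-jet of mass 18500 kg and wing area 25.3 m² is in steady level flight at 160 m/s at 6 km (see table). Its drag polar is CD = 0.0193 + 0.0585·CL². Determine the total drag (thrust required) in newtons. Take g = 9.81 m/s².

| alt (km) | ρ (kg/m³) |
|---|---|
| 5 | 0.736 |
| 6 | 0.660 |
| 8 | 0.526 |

D = 13100 N

At 6 km, from the table: ρ = 0.660 kg/m³.
Level flight ⇒ L = W = m·g = 18500 × 9.81 = 1.8148×10^5 N.
Dynamic pressure q = 0.5 × 0.66 × 160² = 8448 Pa.
CL = W/(q·S) = 1.8148×10^5 / (8448 × 25.3) = 0.8491.
CD = 0.0193 + 0.0585 × 0.8491² = 0.06148.
D = q·S·CD = 8448 × 25.3 × 0.06148 = 13140 N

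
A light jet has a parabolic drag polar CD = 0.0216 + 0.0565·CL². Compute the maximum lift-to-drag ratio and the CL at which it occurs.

For CD = CD0 + K·CL², (L/D)max occurs at CL* = √(CD0/K) and equals 1/(2√(K·CD0)).
(L/D)max = 1/(2√(0.0565 × 0.0216)) = 1/(2 × 0.03493) = 14.3
CL* = √(0.0216/0.0565) = 0.618

(L/D)max = 14.3, at CL = 0.618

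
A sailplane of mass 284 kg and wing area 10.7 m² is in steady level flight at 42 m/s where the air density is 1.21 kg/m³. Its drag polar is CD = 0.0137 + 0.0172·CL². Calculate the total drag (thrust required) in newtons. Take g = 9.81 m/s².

D = 168 N

Level flight ⇒ L = W = m·g = 284 × 9.81 = 2786 N.
Dynamic pressure q = 0.5 × 1.21 × 42² = 1067 Pa.
Required CL = L/(qS) = 2786/(1067·10.7) = 0.244.
CD = 0.0137 + 0.0172 × 0.244² = 0.01472.
D = q·S·CD = 1067 × 10.7 × 0.01472 = 168.1 N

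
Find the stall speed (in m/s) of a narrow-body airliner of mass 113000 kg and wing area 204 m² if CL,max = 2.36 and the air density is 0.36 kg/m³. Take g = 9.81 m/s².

Weight W = mg = 113000 × 9.81 = 1.109×10^6 N.
V_stall = √(2W/(ρ·S·CL,max)) = √(2 × 1.109×10^6 / (0.36 × 204 × 2.36))
V_stall = √12790 = 113 m/s

V_stall = 113 m/s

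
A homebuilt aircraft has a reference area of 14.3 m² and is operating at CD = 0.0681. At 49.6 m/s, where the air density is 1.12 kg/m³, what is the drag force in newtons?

D = 1340 N

D = ½ρv²S·CD = ½ × 1.12 × 49.6² × 14.3 × 0.0681 = 1340 N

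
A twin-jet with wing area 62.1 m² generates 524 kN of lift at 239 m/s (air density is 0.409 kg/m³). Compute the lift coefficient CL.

CL = 0.722

From L = ½ρv²S·CL, rearranging gives CL = 2L/(ρv²S).
CL = 2 × 5.24×10^5 / (0.409 × 239² × 62.1) = 0.722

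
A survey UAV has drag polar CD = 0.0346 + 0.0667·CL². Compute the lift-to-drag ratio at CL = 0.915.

CD = 0.0346 + 0.0667 × 0.915² = 0.09044
L/D = CL/CD = 0.915 / 0.09044 = 10.1

L/D = 10.1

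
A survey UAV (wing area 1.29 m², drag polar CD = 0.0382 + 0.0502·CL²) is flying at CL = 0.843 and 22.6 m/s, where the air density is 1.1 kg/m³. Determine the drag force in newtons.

CD = 0.0382 + 0.0502 × 0.843² = 0.07387
D = ½ρv²S·CD = ½ × 1.1 × 22.6² × 1.29 × 0.07387 = 26.8 N

D = 26.8 N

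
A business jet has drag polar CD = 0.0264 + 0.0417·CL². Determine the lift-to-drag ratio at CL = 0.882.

L/D = 15

CD = 0.0264 + 0.0417 × 0.882² = 0.05884
L/D = CL/CD = 0.882 / 0.05884 = 15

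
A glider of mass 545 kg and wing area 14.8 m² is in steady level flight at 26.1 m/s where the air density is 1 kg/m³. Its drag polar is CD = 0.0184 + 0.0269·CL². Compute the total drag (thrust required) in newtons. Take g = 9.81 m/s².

In steady level flight, lift balances weight: W = mg = 545 × 9.81 = 5346.4 N.
Dynamic pressure q = 0.5 × 1 × 26.1² = 340.6 Pa.
Required CL = L/(qS) = 5346.4/(340.6·14.8) = 1.061.
CD = 0.0184 + 0.0269 × 1.061² = 0.04866.
D = q·S·CD = 340.6 × 14.8 × 0.04866 = 245.3 N

D = 245 N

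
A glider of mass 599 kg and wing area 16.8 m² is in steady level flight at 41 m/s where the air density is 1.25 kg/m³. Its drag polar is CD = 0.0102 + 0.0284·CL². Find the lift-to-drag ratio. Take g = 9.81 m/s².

In steady level flight, lift balances weight: W = mg = 599 × 9.81 = 5876.2 N.
q = ½ρv² = ½ × 1.25 × 41² = 1051 Pa.
Required CL = L/(qS) = 5876.2/(1051·16.8) = 0.3329.
CD = 0.0102 + 0.0284 × 0.3329² = 0.01335.
L/D = CL/CD = 0.3329 / 0.01335 = 24.9

L/D = 24.9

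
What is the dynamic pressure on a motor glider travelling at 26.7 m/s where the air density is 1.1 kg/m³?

q = ½ρv² = ½ × 1.1 × 26.7² = 392 Pa

q = 392 Pa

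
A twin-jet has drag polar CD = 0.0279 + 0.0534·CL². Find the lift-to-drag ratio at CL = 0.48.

L/D = 11.9

CD = 0.0279 + 0.0534 × 0.48² = 0.0402
L/D = CL/CD = 0.48 / 0.0402 = 11.9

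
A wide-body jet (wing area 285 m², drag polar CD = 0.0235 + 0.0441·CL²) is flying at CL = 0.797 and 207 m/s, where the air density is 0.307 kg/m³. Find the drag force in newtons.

CD = 0.0235 + 0.0441 × 0.797² = 0.05151
D = ½ρv²S·CD = ½ × 0.307 × 207² × 285 × 0.05151 = 96600 N

D = 96600 N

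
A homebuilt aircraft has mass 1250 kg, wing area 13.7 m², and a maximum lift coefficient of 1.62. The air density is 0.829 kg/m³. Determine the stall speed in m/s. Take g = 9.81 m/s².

V_stall = 36.5 m/s

At stall, lift equals weight: L = W = m·g = 1250 × 9.81 = 12260 N.
V_stall = √(2W/(ρ·S·CL,max)) = √(2 × 12260 / (0.829 × 13.7 × 1.62))
V_stall = √1333 = 36.5 m/s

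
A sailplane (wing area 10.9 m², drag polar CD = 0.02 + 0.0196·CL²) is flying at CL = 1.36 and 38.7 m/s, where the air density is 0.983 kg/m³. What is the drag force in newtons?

CD = 0.02 + 0.0196 × 1.36² = 0.05625
D = ½ρv²S·CD = ½ × 0.983 × 38.7² × 10.9 × 0.05625 = 451 N

D = 451 N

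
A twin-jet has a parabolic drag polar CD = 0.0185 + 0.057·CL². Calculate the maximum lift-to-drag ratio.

(L/D)max = 15.4

For CD = CD0 + K·CL², (L/D)max occurs at CL* = √(CD0/K) and equals 1/(2√(K·CD0)).
(L/D)max = 1/(2√(0.057 × 0.0185)) = 1/(2 × 0.03247) = 15.4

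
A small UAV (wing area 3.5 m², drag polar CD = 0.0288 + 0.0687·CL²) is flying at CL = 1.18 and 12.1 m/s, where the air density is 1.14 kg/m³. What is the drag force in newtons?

D = 36.4 N

CD = 0.0288 + 0.0687 × 1.18² = 0.1245
D = ½ρv²S·CD = ½ × 1.14 × 12.1² × 3.5 × 0.1245 = 36.4 N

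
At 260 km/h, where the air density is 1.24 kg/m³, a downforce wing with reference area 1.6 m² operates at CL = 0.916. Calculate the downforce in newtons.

Convert speed: v = 260 km/h ÷ 3.6 = 72.22 m/s.
Dynamic pressure q = ½ρv² = ½ × 1.24 × 72.22² = 3234 Pa.
L = q·S·CL = 3234 × 1.6 × 0.916 = 4740 N

L = 4740 N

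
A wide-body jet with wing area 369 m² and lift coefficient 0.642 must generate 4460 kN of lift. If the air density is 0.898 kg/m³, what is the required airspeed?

L = ½ρv²S·CL ⇒ v = √(2L/(ρ·S·CL))
v = √(2 × 4.46×10^6 / (0.898 × 369 × 0.642)) = √41930 = 205 m/s

v = 205 m/s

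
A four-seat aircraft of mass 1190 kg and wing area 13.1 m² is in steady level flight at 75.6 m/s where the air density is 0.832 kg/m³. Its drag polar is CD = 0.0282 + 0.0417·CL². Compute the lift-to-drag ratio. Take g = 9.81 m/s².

L/D = 11

Level flight ⇒ L = W = m·g = 1190 × 9.81 = 11674 N.
q = ½ρv² = ½ × 0.832 × 75.6² = 2378 Pa.
CL = 2W/(ρv²S) = 2×11674/(0.832×75.6²×13.1) = 0.3748.
CD = 0.0282 + 0.0417 × 0.3748² = 0.03406.
L/D = CL/CD = 0.3748 / 0.03406 = 11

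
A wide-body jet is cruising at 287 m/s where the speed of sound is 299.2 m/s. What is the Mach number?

M = 0.959

M = v/a = 287 / 299.2 = 0.959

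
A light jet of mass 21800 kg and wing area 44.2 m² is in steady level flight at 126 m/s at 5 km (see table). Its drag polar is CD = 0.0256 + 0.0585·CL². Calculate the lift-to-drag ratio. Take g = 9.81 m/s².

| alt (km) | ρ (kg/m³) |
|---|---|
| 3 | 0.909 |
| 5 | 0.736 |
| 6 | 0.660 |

At 5 km, from the table: ρ = 0.736 kg/m³.
Level flight ⇒ L = W = m·g = 21800 × 9.81 = 2.1386×10^5 N.
q = ½ρv² = ½ × 0.736 × 126² = 5842 Pa.
CL = W/(q·S) = 2.1386×10^5 / (5842 × 44.2) = 0.8282.
CD = 0.0256 + 0.0585 × 0.8282² = 0.06572.
L/D = CL/CD = 0.8282 / 0.06572 = 12.6

L/D = 12.6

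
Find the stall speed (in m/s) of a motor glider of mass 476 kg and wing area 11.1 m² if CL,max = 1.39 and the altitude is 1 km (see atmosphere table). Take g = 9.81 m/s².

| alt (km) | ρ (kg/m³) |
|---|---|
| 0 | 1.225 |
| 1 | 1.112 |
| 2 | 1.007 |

V_stall = 23.3 m/s

At 1 km, from the table: ρ = 1.112 kg/m³.
Stall occurs when L = W at CL,max. W = mg = 476 × 9.81 = 4670 N.
From L = ½ρV²S·CL,max = W: V_stall = √(2W/(ρSCL,max)) = √(2·4670/(1.112·11.1·1.39))
V_stall = √544.3 = 23.3 m/s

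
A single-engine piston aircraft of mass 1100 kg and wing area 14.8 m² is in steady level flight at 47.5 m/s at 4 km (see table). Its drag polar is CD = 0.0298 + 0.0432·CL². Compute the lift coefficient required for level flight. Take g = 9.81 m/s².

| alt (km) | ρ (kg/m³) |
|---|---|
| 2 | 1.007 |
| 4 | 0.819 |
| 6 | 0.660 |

CL = 0.789

At 4 km, from the table: ρ = 0.819 kg/m³.
Level flight ⇒ L = W = m·g = 1100 × 9.81 = 10791 N.
q = ½ρv² = ½ × 0.819 × 47.5² = 923.9 Pa.
CL = W/(q·S) = 10791 / (923.9 × 14.8) = 0.7891.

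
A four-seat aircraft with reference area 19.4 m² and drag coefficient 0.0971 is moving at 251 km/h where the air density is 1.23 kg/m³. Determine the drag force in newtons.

D = 5630 N

Convert speed: v = 251 km/h ÷ 3.6 = 69.72 m/s.
D = ½ρv²S·CD = ½ × 1.23 × 69.72² × 19.4 × 0.0971 = 5630 N ≈ 5.63 kN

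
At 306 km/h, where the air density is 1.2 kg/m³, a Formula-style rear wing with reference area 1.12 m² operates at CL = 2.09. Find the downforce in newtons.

Convert speed: v = 306 km/h ÷ 3.6 = 85 m/s.
L = ½ρv²S·CL = ½ × 1.2 × 85² × 1.12 × 2.09 = 10100 N ≈ 10.1 kN

L = 10100 N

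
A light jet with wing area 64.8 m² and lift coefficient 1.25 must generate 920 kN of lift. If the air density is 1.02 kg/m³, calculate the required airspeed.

L = ½ρv²S·CL ⇒ v = √(2L/(ρ·S·CL))
v = √(2 × 9.2×10^5 / (1.02 × 64.8 × 1.25)) = √22270 = 149 m/s

v = 149 m/s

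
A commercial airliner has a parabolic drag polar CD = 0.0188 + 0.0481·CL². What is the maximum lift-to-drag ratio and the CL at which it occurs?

(L/D)max = 16.6, at CL = 0.625

For CD = CD0 + K·CL², (L/D)max occurs at CL* = √(CD0/K) and equals 1/(2√(K·CD0)).
(L/D)max = 1/(2√(0.0481 × 0.0188)) = 1/(2 × 0.03007) = 16.6
CL* = √(0.0188/0.0481) = 0.625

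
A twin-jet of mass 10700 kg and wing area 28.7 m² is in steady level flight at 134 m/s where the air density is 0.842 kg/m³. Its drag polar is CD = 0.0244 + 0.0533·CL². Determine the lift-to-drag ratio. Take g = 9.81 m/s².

L/D = 13.1

Level flight ⇒ L = W = m·g = 10700 × 9.81 = 1.0497×10^5 N.
Dynamic pressure q = 0.5 × 0.842 × 134² = 7559 Pa.
Required CL = L/(qS) = 1.0497×10^5/(7559·28.7) = 0.4838.
CD = 0.0244 + 0.0533 × 0.4838² = 0.03688.
L/D = CL/CD = 0.4838 / 0.03688 = 13.1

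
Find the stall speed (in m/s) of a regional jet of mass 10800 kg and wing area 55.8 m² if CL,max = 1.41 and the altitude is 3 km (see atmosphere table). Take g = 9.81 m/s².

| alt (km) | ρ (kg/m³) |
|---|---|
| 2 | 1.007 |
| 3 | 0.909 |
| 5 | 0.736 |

V_stall = 54.4 m/s

At 3 km, from the table: ρ = 0.909 kg/m³.
Weight W = mg = 10800 × 9.81 = 1.059×10^5 N.
From L = ½ρV²S·CL,max = W: V_stall = √(2W/(ρSCL,max)) = √(2·1.059×10^5/(0.909·55.8·1.41))
V_stall = √2963 = 54.4 m/s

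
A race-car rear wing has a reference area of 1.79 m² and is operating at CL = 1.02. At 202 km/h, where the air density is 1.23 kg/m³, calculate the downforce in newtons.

Convert speed: v = 202 km/h ÷ 3.6 = 56.11 m/s.
Dynamic pressure q = ½ρv² = ½ × 1.23 × 56.11² = 1936 Pa.
L = q·S·CL = 1936 × 1.79 × 1.02 = 3540 N

L = 3540 N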